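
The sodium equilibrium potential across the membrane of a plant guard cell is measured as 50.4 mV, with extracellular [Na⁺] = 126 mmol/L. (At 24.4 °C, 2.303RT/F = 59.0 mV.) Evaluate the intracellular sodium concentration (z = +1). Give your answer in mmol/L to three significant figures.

17.6 mmol/L

Nernst: E = (59.0/1) · log₁₀([out]/[in]), so log₁₀([out]/[in]) = 50.4 × 1 / 59.0 = 0.8542.
[out]/[in] = 10^(0.8542) = 7.149.
[in] = 126 / 7.149 = 17.63 mmol/L.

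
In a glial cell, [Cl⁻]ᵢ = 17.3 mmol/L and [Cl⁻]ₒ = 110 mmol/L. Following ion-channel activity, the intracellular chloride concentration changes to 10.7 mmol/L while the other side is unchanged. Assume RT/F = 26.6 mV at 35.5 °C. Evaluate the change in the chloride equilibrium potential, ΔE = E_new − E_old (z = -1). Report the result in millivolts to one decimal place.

-12.8 mV

E_old = (26.6/-1)·ln(110/17.3) = -49.20 mV
E_new = (26.6/-1)·ln(110/10.7) = -61.98 mV
ΔE = -61.98 − (-49.20) = -12.78 mV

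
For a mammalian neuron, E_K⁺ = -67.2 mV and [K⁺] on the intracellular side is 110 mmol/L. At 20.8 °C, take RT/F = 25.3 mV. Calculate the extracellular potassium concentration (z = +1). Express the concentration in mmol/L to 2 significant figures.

7.7 mmol/L

Nernst: E = (25.3/1) · ln([out]/[in]), so ln([out]/[in]) = -67.2 × 1 / 25.3 = -2.6561.
[out]/[in] = e^(-2.6561) = 0.07022.
[out] = 0.07022 × 110 = 7.724 mmol/L.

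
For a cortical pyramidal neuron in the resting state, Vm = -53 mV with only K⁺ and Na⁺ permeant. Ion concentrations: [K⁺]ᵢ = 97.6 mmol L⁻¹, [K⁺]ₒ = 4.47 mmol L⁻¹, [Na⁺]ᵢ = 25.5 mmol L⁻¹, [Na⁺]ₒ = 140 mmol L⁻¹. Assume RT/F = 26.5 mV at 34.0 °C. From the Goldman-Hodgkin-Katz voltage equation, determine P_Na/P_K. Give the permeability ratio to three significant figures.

Let α = P_Na/P_K. GHK: Vm = 26.5·ln[(Kₒ + α·Naₒ)/(Kᵢ + α·Naᵢ)].
e^(Vm/26.5) = e^(-53.0/26.5) = 0.13534
So 0.13534·(Kᵢ + α·Naᵢ) = Kₒ + α·Naₒ → α = (0.13534·97.6 − 4.47) / (140.0 − 0.13534·25.5)
α = (13.21 − 4.47) / (140.0 − 3.451) = 8.739/136.5 = 0.064

0.0640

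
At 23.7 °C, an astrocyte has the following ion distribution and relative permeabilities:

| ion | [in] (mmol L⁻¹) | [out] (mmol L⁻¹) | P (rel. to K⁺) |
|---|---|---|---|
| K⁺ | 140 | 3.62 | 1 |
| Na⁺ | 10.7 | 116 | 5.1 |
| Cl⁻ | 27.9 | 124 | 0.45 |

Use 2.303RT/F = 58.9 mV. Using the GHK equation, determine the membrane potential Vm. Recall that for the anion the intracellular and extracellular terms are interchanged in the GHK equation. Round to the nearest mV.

Vm = 58.9 · log₁₀[(Σ P·[cation]ₒ + Σ P·[anion]ᵢ) / (Σ P·[cation]ᵢ + Σ P·[anion]ₒ)]
Numerator = 1×3.62 + 5.1×116 + 0.45×27.9 = 607.8
Denominator = 1×140 + 5.1×10.7 + 0.45×124 = 250.4
Vm = 58.9 · log₁₀(2.4275) = 58.9 × (0.3852) = 22.69 mV

23 mV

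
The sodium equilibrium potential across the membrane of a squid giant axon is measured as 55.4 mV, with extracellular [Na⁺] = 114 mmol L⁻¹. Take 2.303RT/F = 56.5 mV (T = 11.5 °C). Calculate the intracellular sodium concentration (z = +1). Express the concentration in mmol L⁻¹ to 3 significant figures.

11.9 mmol L⁻¹

Nernst: E = (56.5/1) · log₁₀([out]/[in]), so log₁₀([out]/[in]) = 55.4 × 1 / 56.5 = 0.9805.
[out]/[in] = 10^(0.9805) = 9.562.
[in] = 114 / 9.562 = 11.92 mmol L⁻¹.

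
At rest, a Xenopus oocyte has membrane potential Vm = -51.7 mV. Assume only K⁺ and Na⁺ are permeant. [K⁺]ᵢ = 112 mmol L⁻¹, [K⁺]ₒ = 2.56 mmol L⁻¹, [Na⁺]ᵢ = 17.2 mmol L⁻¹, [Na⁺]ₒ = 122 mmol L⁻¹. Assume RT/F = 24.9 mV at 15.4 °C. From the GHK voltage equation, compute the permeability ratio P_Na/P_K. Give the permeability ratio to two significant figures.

0.096

Let α = P_Na/P_K. GHK: Vm = 24.9·ln[(Kₒ + α·Naₒ)/(Kᵢ + α·Naᵢ)].
e^(Vm/24.9) = e^(-51.7/24.9) = 0.12539
So 0.12539·(Kᵢ + α·Naᵢ) = Kₒ + α·Naₒ → α = (0.12539·112.0 − 2.56) / (122.0 − 0.12539·17.2)
α = (14.04 − 2.56) / (122.0 − 2.157) = 11.48/119.8 = 0.09582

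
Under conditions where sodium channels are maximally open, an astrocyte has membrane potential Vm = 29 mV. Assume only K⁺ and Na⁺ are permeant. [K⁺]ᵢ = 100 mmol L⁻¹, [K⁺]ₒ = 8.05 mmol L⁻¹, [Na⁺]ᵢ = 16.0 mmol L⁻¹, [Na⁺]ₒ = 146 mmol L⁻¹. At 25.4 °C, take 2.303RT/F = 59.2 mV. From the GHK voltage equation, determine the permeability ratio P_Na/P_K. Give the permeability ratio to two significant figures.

3.1

Let α = P_Na/P_K. GHK: Vm = 59.2·log₁₀[(Kₒ + α·Naₒ)/(Kᵢ + α·Naᵢ)].
10^(Vm/59.2) = 10^(29.0/59.2) = 3.0893
So 3.0893·(Kᵢ + α·Naᵢ) = Kₒ + α·Naₒ → α = (3.0893·100.0 − 8.05) / (146.0 − 3.0893·16.0)
α = (308.9 − 8.05) / (146.0 − 49.43) = 300.9/96.57 = 3.116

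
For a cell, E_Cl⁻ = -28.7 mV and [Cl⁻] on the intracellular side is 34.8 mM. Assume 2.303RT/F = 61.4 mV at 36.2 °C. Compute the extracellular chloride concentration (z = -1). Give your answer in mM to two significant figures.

100 mM

Nernst: E = (61.4/-1) · log₁₀([out]/[in]), so log₁₀([out]/[in]) = -28.7 × -1 / 61.4 = 0.4674.
[out]/[in] = 10^(0.4674) = 2.934.
[out] = 2.934 × 34.8 = 102.1 mM.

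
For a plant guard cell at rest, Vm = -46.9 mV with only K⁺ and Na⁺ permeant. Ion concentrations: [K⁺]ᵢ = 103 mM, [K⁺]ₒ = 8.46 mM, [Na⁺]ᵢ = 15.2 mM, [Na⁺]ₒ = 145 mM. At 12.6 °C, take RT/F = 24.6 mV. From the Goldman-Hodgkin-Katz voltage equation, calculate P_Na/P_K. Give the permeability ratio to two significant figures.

Let α = P_Na/P_K. GHK: Vm = 24.6·ln[(Kₒ + α·Naₒ)/(Kᵢ + α·Naᵢ)].
e^(Vm/24.6) = e^(-46.9/24.6) = 0.1486
So 0.1486·(Kᵢ + α·Naᵢ) = Kₒ + α·Naₒ → α = (0.1486·103.0 − 8.46) / (145.0 − 0.1486·15.2)
α = (15.31 − 8.46) / (145.0 − 2.259) = 6.846/142.7 = 0.04796

0.048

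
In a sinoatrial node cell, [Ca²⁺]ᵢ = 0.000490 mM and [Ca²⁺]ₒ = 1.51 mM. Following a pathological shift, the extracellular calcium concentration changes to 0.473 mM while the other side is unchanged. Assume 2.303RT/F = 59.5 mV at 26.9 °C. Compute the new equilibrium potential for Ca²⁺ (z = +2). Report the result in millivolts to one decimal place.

After the shift: [Ca²⁺]_out = 0.473, [Ca²⁺]_in = 0.000490 mM.
E_new = (59.5/2)·log₁₀(0.473/0.000490) = 29.75 · (2.9847) = 88.79 mV

88.8 mV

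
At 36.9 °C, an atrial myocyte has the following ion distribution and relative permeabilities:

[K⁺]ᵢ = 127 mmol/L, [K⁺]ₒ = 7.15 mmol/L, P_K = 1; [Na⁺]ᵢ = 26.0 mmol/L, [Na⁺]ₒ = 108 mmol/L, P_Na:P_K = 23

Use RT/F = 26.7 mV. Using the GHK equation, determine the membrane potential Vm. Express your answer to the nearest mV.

33 mV

Vm = 26.7 · ln[(Σ P·[cation]ₒ + Σ P·[anion]ᵢ) / (Σ P·[cation]ᵢ + Σ P·[anion]ₒ)]
Numerator = 1×7.15 + 23×108 = 2491
Denominator = 1×127 + 23×26.0 = 725
Vm = 26.7 · ln(3.4361) = 26.7 × (1.2343) = 32.96 mV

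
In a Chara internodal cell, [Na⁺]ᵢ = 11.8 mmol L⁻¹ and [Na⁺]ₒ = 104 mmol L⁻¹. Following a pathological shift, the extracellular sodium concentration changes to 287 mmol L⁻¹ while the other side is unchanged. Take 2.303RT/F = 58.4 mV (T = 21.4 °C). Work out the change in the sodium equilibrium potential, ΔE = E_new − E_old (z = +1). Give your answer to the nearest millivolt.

E_old = (58.4/1)·log₁₀(104/11.8) = 55.20 mV
E_new = (58.4/1)·log₁₀(287/11.8) = 80.94 mV
ΔE = 80.94 − (55.20) = 25.75 mV

26 mV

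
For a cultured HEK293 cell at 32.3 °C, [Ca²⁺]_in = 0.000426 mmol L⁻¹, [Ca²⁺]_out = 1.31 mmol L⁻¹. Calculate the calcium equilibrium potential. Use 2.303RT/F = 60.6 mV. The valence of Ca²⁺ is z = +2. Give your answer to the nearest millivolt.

106 mV

E = (60.6/z) · log₁₀([Ca²⁺]_out/[Ca²⁺]_in) with z = +2.
= (60.6/2) · log₁₀(1.31/0.000426) = 30.30 · log₁₀(3075)
= 30.30 · (3.4879) = 105.68 mV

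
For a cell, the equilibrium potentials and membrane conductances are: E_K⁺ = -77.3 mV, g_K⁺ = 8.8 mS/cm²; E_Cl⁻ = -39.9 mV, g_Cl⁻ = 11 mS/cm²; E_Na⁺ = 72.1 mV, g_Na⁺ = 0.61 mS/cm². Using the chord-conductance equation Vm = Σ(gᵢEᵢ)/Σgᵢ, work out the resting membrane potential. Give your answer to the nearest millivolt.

Σ gᵢEᵢ = 8.8·(-77.3) + 11·(-39.9) + 0.61·(72.1) = -1075.16
Σ gᵢ = 8.8 + 11 + 0.61 = 20.41
Vm = -1075.16 / 20.41 = -52.68 mV

-53 mV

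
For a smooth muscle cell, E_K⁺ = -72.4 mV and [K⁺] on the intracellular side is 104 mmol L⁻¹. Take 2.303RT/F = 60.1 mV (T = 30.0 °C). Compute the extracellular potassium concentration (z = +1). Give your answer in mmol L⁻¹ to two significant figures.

6.5 mmol L⁻¹

Nernst: E = (60.1/1) · log₁₀([out]/[in]), so log₁₀([out]/[in]) = -72.4 × 1 / 60.1 = -1.2047.
[out]/[in] = 10^(-1.2047) = 0.06242.
[out] = 0.06242 × 104 = 6.492 mmol L⁻¹.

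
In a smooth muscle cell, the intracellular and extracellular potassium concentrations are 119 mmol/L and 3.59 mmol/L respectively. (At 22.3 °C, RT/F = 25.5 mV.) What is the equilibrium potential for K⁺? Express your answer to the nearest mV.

-89 mV

E = (25.5/z) · ln([K⁺]_out/[K⁺]_in) with z = +1.
= (25.5/1) · ln(3.59/119) = 25.50 · ln(0.03017)
= 25.50 · (-3.5010) = -89.27 mV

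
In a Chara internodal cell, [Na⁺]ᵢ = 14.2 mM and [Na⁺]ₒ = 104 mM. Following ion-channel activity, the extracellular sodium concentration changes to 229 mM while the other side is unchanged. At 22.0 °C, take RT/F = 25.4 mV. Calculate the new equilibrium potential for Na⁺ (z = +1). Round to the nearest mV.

71 mV

After the shift: [Na⁺]_out = 229, [Na⁺]_in = 14.2 mM.
E_new = (25.4/1)·ln(229/14.2) = 25.40 · (2.7805) = 70.62 mV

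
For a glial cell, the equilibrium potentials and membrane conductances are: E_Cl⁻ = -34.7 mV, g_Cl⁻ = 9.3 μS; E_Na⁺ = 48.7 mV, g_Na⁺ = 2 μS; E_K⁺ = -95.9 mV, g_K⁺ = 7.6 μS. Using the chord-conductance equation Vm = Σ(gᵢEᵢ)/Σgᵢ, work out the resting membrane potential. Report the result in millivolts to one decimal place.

-50.5 mV

Σ gᵢEᵢ = 9.3·(-34.7) + 2·(48.7) + 7.6·(-95.9) = -954.15
Σ gᵢ = 9.3 + 2 + 7.6 = 18.9
Vm = -954.15 / 18.9 = -50.48 mV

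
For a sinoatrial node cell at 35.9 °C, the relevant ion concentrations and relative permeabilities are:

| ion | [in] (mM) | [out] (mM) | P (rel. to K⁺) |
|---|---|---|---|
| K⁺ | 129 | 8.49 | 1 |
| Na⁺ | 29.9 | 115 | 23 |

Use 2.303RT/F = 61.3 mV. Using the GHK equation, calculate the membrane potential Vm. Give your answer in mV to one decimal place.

Vm = 61.3 · log₁₀[(Σ P·[cation]ₒ + Σ P·[anion]ᵢ) / (Σ P·[cation]ᵢ + Σ P·[anion]ₒ)]
Numerator = 1×8.49 + 23×115 = 2653
Denominator = 1×129 + 23×29.9 = 816.7
Vm = 61.3 · log₁₀(3.249) = 61.3 × (0.5118) = 31.37 mV

31.4 mV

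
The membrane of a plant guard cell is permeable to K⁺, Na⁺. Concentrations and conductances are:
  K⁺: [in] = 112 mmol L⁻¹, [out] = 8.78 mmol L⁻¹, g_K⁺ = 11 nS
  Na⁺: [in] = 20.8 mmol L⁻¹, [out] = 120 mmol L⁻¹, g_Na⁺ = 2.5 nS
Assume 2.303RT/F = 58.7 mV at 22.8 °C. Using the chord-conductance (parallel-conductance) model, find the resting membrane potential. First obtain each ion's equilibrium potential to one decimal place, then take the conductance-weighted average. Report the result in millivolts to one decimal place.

E_K⁺ = (58.7/1)·log₁₀(8.78/112) = -64.9 mV
E_Na⁺ = (58.7/1)·log₁₀(120/20.8) = 44.7 mV
Vm = (Σ gᵢEᵢ)/(Σ gᵢ) = (11·-64.9 + 2.5·44.7) / (11 + 2.5)
= -602.15 / 13.5 = -44.60 mV

-44.6 mV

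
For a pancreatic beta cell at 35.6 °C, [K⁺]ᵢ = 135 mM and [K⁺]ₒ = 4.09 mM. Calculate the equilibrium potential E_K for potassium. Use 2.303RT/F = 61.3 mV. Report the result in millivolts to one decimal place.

-93.1 mV

E = (61.3/z) · log₁₀([K⁺]_out/[K⁺]_in) with z = +1.
= (61.3/1) · log₁₀(4.09/135) = 61.30 · log₁₀(0.0303)
= 61.30 · (-1.5186) = -93.09 mV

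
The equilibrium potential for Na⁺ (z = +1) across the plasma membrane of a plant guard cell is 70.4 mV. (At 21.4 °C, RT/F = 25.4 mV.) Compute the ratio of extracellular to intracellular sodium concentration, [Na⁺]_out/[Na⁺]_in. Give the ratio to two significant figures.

16

ln([out]/[in]) = E·z/(25.4) = 70.4 × 1 / 25.4 = 2.7717
[out]/[in] = e^(2.7717) = 15.99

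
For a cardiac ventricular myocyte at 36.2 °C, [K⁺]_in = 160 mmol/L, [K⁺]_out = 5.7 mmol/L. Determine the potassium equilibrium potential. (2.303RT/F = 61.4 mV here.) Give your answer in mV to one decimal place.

-88.9 mV

E = (61.4/z) · log₁₀([K⁺]_out/[K⁺]_in) with z = +1.
= (61.4/1) · log₁₀(5.7/160) = 61.40 · log₁₀(0.03563)
= 61.40 · (-1.4482) = -88.92 mV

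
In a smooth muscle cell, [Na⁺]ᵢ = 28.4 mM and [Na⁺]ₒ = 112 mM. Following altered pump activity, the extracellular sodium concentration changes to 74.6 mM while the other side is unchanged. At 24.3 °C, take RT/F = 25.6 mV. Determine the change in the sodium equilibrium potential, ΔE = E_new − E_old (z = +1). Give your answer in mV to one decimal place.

E_old = (25.6/1)·ln(112/28.4) = 35.13 mV
E_new = (25.6/1)·ln(74.6/28.4) = 24.72 mV
ΔE = 24.72 − (35.13) = -10.40 mV

-10.4 mV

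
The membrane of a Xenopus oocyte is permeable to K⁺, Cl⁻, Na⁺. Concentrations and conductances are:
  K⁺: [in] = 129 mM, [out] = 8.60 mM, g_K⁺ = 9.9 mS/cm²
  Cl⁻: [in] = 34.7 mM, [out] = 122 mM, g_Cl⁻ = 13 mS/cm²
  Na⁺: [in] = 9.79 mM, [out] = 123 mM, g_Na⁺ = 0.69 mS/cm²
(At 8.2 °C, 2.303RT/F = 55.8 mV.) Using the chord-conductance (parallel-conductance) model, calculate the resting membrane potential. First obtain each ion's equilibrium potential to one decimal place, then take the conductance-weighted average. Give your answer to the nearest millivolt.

-43 mV

E_K⁺ = (55.8/1)·log₁₀(8.60/129) = -65.6 mV
E_Cl⁻ = (55.8/-1)·log₁₀(122/34.7) = -30.5 mV
E_Na⁺ = (55.8/1)·log₁₀(123/9.79) = 61.3 mV
Vm = (Σ gᵢEᵢ)/(Σ gᵢ) = (9.9·-65.6 + 13·-30.5 + 0.69·61.3) / (9.9 + 13 + 0.69)
= -1003.64 / 23.59 = -42.55 mV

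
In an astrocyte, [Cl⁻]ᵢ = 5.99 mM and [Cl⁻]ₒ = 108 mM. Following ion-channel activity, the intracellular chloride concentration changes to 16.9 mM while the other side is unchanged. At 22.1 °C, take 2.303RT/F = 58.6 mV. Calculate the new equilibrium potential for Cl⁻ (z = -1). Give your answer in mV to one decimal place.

-47.2 mV

After the shift: [Cl⁻]_out = 108, [Cl⁻]_in = 16.9 mM.
E_new = (58.6/-1)·log₁₀(108/16.9) = -58.60 · (0.8055) = -47.20 mV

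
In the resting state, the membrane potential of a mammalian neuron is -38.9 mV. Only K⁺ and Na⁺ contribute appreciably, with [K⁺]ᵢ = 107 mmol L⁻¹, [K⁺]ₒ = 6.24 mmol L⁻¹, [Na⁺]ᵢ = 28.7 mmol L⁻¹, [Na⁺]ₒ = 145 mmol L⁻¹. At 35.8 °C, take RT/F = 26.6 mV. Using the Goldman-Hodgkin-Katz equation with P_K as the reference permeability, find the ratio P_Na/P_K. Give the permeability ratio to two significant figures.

0.13

Let α = P_Na/P_K. GHK: Vm = 26.6·ln[(Kₒ + α·Naₒ)/(Kᵢ + α·Naᵢ)].
e^(Vm/26.6) = e^(-38.9/26.6) = 0.23168
So 0.23168·(Kᵢ + α·Naᵢ) = Kₒ + α·Naₒ → α = (0.23168·107.0 − 6.24) / (145.0 − 0.23168·28.7)
α = (24.79 − 6.24) / (145.0 − 6.649) = 18.55/138.4 = 0.1341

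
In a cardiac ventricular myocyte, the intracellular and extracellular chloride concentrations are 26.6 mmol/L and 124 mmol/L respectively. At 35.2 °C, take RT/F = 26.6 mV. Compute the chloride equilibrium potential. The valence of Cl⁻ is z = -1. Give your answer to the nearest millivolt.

-41 mV

E = (26.6/z) · ln([Cl⁻]_out/[Cl⁻]_in) with z = -1.
For an anion, dividing by z = -1 reverses the sign.
= (26.6/-1) · ln(124/26.6) = -26.60 · ln(4.662)
= -26.60 · (1.5394) = -40.95 mV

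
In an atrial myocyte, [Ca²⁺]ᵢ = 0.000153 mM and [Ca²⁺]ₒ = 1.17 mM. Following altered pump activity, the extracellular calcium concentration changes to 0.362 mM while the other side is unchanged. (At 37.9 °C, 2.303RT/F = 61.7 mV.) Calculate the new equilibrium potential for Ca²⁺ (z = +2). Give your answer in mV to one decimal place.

After the shift: [Ca²⁺]_out = 0.362, [Ca²⁺]_in = 0.000153 mM.
E_new = (61.7/2)·log₁₀(0.362/0.000153) = 30.85 · (3.3740) = 104.09 mV

104.1 mV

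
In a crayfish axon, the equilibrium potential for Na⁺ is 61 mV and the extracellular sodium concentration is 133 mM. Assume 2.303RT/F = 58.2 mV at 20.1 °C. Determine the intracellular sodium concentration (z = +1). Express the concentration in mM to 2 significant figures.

12 mM

Nernst: E = (58.2/1) · log₁₀([out]/[in]), so log₁₀([out]/[in]) = 61.0 × 1 / 58.2 = 1.0481.
[out]/[in] = 10^(1.0481) = 11.17.
[in] = 133 / 11.17 = 11.91 mM.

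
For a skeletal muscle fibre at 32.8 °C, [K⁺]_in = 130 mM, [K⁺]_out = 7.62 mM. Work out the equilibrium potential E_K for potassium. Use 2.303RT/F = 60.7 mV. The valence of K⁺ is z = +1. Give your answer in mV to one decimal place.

E = (60.7/z) · log₁₀([K⁺]_out/[K⁺]_in) with z = +1.
= (60.7/1) · log₁₀(7.62/130) = 60.70 · log₁₀(0.05862)
= 60.70 · (-1.2320) = -74.78 mV

-74.8 mV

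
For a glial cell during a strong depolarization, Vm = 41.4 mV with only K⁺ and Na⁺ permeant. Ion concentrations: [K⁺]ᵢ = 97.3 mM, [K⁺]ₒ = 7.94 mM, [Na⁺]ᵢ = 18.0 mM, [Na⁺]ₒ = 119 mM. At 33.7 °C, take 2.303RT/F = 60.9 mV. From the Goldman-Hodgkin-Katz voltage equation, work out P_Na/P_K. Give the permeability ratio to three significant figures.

Let α = P_Na/P_K. GHK: Vm = 60.9·log₁₀[(Kₒ + α·Naₒ)/(Kᵢ + α·Naᵢ)].
10^(Vm/60.9) = 10^(41.4/60.9) = 4.7841
So 4.7841·(Kᵢ + α·Naᵢ) = Kₒ + α·Naₒ → α = (4.7841·97.3 − 7.94) / (119.0 − 4.7841·18.0)
α = (465.5 − 7.94) / (119.0 − 86.11) = 457.6/32.89 = 13.91

13.9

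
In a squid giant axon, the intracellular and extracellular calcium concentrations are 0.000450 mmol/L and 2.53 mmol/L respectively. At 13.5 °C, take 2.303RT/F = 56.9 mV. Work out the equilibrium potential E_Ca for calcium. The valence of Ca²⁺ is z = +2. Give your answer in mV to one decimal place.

106.7 mV

E = (56.9/z) · log₁₀([Ca²⁺]_out/[Ca²⁺]_in) with z = +2.
= (56.9/2) · log₁₀(2.53/0.000450) = 28.45 · log₁₀(5622)
= 28.45 · (3.7499) = 106.68 mV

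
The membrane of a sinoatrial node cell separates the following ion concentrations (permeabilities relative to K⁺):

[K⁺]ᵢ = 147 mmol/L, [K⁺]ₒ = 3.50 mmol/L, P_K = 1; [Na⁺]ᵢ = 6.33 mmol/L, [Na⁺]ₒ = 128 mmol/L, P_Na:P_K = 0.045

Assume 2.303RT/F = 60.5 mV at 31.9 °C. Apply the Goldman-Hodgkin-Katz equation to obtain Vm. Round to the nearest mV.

Vm = 60.5 · log₁₀[(Σ P·[cation]ₒ + Σ P·[anion]ᵢ) / (Σ P·[cation]ᵢ + Σ P·[anion]ₒ)]
Numerator = 1×3.50 + 0.045×128 = 9.26
Denominator = 1×147 + 0.045×6.33 = 147.3
Vm = 60.5 · log₁₀(0.062871) = 60.5 × (-1.2015) = -72.69 mV

-73 mV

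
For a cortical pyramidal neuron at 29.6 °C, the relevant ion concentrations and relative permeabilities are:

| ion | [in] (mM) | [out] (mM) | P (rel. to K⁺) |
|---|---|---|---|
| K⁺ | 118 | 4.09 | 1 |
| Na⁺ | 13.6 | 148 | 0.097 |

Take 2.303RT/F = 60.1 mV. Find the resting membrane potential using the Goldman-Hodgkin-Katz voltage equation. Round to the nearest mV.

Vm = 60.1 · log₁₀[(Σ P·[cation]ₒ + Σ P·[anion]ᵢ) / (Σ P·[cation]ᵢ + Σ P·[anion]ₒ)]
Numerator = 1×4.09 + 0.097×148 = 18.45
Denominator = 1×118 + 0.097×13.6 = 119.3
Vm = 60.1 · log₁₀(0.15459) = 60.1 × (-0.8108) = -48.73 mV

-49 mV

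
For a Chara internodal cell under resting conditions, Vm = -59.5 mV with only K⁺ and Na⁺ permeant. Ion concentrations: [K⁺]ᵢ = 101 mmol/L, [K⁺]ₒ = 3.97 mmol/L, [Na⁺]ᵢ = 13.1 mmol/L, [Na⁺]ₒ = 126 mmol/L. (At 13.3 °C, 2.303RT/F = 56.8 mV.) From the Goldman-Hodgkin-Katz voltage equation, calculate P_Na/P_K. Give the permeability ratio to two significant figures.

Let α = P_Na/P_K. GHK: Vm = 56.8·log₁₀[(Kₒ + α·Naₒ)/(Kᵢ + α·Naᵢ)].
10^(Vm/56.8) = 10^(-59.5/56.8) = 0.089632
So 0.089632·(Kᵢ + α·Naᵢ) = Kₒ + α·Naₒ → α = (0.089632·101.0 − 3.97) / (126.0 − 0.089632·13.1)
α = (9.053 − 3.97) / (126.0 − 1.174) = 5.083/124.8 = 0.04072

0.041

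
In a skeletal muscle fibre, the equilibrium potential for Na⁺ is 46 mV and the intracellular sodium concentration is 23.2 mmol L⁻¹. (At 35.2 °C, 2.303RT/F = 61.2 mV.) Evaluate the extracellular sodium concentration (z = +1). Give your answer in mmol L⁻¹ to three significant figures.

131 mmol L⁻¹

Nernst: E = (61.2/1) · log₁₀([out]/[in]), so log₁₀([out]/[in]) = 46.0 × 1 / 61.2 = 0.7516.
[out]/[in] = 10^(0.7516) = 5.645.
[out] = 5.645 × 23.2 = 131 mmol L⁻¹.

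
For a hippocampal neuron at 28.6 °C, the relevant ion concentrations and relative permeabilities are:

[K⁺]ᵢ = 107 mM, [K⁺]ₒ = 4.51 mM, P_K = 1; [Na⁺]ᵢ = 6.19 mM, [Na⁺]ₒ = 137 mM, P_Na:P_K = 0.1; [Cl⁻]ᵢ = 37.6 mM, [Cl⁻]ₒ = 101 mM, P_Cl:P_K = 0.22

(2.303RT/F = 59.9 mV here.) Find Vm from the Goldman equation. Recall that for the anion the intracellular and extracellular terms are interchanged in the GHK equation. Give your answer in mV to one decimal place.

Vm = 59.9 · log₁₀[(Σ P·[cation]ₒ + Σ P·[anion]ᵢ) / (Σ P·[cation]ᵢ + Σ P·[anion]ₒ)]
Numerator = 1×4.51 + 0.1×137 + 0.22×37.6 = 26.48
Denominator = 1×107 + 0.1×6.19 + 0.22×101 = 129.8
Vm = 59.9 · log₁₀(0.20396) = 59.9 × (-0.6905) = -41.36 mV

-41.4 mV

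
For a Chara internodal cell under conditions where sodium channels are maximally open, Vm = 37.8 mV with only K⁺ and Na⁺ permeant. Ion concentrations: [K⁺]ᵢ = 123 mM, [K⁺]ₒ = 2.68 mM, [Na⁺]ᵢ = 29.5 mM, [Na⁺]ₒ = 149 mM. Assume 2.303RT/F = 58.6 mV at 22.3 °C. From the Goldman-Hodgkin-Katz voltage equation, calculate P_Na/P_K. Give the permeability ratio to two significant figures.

29

Let α = P_Na/P_K. GHK: Vm = 58.6·log₁₀[(Kₒ + α·Naₒ)/(Kᵢ + α·Naᵢ)].
10^(Vm/58.6) = 10^(37.8/58.6) = 4.4162
So 4.4162·(Kᵢ + α·Naᵢ) = Kₒ + α·Naₒ → α = (4.4162·123.0 − 2.68) / (149.0 − 4.4162·29.5)
α = (543.2 − 2.68) / (149.0 − 130.3) = 540.5/18.72 = 28.87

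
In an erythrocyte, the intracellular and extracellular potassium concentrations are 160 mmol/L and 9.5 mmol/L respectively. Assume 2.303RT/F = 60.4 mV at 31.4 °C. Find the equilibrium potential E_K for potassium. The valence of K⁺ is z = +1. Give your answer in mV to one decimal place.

E = (60.4/z) · log₁₀([K⁺]_out/[K⁺]_in) with z = +1.
= (60.4/1) · log₁₀(9.5/160) = 60.40 · log₁₀(0.05937)
= 60.40 · (-1.2264) = -74.07 mV

-74.1 mV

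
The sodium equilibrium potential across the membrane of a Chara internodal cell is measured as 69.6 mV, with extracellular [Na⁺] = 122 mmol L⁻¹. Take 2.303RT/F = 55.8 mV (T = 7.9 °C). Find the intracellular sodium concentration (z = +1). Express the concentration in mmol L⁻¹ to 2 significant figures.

Nernst: E = (55.8/1) · log₁₀([out]/[in]), so log₁₀([out]/[in]) = 69.6 × 1 / 55.8 = 1.2473.
[out]/[in] = 10^(1.2473) = 17.67.
[in] = 122 / 17.67 = 6.903 mmol L⁻¹.

6.9 mmol L⁻¹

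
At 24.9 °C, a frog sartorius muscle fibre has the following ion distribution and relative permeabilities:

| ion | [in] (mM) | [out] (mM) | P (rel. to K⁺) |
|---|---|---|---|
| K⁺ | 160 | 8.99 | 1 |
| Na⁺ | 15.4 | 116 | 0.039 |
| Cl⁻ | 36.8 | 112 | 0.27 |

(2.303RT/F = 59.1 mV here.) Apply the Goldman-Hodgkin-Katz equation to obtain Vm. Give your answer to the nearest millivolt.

-54 mV

Vm = 59.1 · log₁₀[(Σ P·[cation]ₒ + Σ P·[anion]ᵢ) / (Σ P·[cation]ᵢ + Σ P·[anion]ₒ)]
Numerator = 1×8.99 + 0.039×116 + 0.27×36.8 = 23.45
Denominator = 1×160 + 0.039×15.4 + 0.27×112 = 190.8
Vm = 59.1 · log₁₀(0.12288) = 59.1 × (-0.9105) = -53.81 mV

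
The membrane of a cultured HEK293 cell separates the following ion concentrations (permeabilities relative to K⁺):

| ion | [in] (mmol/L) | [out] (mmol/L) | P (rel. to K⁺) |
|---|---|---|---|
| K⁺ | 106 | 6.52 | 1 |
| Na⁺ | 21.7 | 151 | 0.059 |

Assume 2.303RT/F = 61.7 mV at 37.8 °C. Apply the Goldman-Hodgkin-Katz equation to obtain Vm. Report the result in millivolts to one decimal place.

-52.0 mV

Vm = 61.7 · log₁₀[(Σ P·[cation]ₒ + Σ P·[anion]ᵢ) / (Σ P·[cation]ᵢ + Σ P·[anion]ₒ)]
Numerator = 1×6.52 + 0.059×151 = 15.43
Denominator = 1×106 + 0.059×21.7 = 107.3
Vm = 61.7 · log₁₀(0.14382) = 61.7 × (-0.8422) = -51.96 mV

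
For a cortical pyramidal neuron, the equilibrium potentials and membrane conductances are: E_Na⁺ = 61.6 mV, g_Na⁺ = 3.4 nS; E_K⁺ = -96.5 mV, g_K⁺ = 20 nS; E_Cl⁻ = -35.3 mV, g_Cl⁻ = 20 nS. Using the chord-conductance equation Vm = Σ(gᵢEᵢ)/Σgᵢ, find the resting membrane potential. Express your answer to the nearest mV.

-56 mV

Σ gᵢEᵢ = 3.4·(61.6) + 20·(-96.5) + 20·(-35.3) = -2426.56
Σ gᵢ = 3.4 + 20 + 20 = 43.4
Vm = -2426.56 / 43.4 = -55.91 mV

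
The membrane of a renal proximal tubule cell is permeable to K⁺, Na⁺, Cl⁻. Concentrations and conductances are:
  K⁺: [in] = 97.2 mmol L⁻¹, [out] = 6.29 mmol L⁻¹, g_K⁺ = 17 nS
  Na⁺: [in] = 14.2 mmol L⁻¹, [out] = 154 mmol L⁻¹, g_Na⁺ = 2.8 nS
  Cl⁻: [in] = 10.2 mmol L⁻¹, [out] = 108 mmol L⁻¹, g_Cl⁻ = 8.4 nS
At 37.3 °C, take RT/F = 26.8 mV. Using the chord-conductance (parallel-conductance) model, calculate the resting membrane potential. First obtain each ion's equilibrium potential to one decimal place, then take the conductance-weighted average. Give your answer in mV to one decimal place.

-56.7 mV

E_K⁺ = (26.8/1)·ln(6.29/97.2) = -73.4 mV
E_Na⁺ = (26.8/1)·ln(154/14.2) = 63.9 mV
E_Cl⁻ = (26.8/-1)·ln(108/10.2) = -63.2 mV
Vm = (Σ gᵢEᵢ)/(Σ gᵢ) = (17·-73.4 + 2.8·63.9 + 8.4·-63.2) / (17 + 2.8 + 8.4)
= -1599.76 / 28.2 = -56.73 mV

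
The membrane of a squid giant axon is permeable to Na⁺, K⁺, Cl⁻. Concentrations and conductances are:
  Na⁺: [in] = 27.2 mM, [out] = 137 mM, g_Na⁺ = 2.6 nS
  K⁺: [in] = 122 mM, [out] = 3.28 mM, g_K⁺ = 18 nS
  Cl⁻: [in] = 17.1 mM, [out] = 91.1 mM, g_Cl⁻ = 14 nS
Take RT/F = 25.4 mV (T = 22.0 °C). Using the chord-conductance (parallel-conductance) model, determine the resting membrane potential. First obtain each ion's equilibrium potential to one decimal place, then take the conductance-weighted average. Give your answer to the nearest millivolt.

E_Na⁺ = (25.4/1)·ln(137/27.2) = 41.1 mV
E_K⁺ = (25.4/1)·ln(3.28/122) = -91.9 mV
E_Cl⁻ = (25.4/-1)·ln(91.1/17.1) = -42.5 mV
Vm = (Σ gᵢEᵢ)/(Σ gᵢ) = (2.6·41.1 + 18·-91.9 + 14·-42.5) / (2.6 + 18 + 14)
= -2142.34 / 34.6 = -61.92 mV

-62 mV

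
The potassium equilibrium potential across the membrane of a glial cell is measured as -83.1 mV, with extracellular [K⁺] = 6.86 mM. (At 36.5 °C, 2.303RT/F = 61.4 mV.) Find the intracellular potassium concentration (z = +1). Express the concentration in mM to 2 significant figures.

150 mM

Nernst: E = (61.4/1) · log₁₀([out]/[in]), so log₁₀([out]/[in]) = -83.1 × 1 / 61.4 = -1.3534.
[out]/[in] = 10^(-1.3534) = 0.04432.
[in] = 6.86 / 0.04432 = 154.8 mM.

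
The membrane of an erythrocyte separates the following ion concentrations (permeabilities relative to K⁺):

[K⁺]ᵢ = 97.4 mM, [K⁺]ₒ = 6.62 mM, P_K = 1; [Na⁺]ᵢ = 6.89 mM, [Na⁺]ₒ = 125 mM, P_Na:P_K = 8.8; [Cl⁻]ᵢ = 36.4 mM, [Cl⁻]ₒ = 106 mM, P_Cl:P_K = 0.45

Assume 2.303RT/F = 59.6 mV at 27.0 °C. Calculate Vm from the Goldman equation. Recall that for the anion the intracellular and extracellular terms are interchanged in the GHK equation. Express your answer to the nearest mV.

44 mV

Vm = 59.6 · log₁₀[(Σ P·[cation]ₒ + Σ P·[anion]ᵢ) / (Σ P·[cation]ᵢ + Σ P·[anion]ₒ)]
Numerator = 1×6.62 + 8.8×125 + 0.45×36.4 = 1123
Denominator = 1×97.4 + 8.8×6.89 + 0.45×106 = 205.7
Vm = 59.6 · log₁₀(5.4586) = 59.6 × (0.7371) = 43.93 mV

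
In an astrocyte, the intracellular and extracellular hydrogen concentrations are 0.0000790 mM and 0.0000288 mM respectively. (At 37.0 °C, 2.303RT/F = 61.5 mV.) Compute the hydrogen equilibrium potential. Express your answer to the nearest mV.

E = (61.5/z) · log₁₀([H⁺]_out/[H⁺]_in) with z = +1.
= (61.5/1) · log₁₀(0.0000288/0.0000790) = 61.50 · log₁₀(0.3646)
= 61.50 · (-0.4382) = -26.95 mV

-27 mV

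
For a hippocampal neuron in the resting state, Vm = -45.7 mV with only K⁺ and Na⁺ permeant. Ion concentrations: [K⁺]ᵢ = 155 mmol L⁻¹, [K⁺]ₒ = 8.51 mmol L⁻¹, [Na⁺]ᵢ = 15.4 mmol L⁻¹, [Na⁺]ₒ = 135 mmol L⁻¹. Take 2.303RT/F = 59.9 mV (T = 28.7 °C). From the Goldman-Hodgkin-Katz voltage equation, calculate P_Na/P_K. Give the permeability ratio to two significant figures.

Let α = P_Na/P_K. GHK: Vm = 59.9·log₁₀[(Kₒ + α·Naₒ)/(Kᵢ + α·Naᵢ)].
10^(Vm/59.9) = 10^(-45.7/59.9) = 0.17261
So 0.17261·(Kᵢ + α·Naᵢ) = Kₒ + α·Naₒ → α = (0.17261·155.0 − 8.51) / (135.0 − 0.17261·15.4)
α = (26.75 − 8.51) / (135.0 − 2.658) = 18.24/132.3 = 0.1379

0.14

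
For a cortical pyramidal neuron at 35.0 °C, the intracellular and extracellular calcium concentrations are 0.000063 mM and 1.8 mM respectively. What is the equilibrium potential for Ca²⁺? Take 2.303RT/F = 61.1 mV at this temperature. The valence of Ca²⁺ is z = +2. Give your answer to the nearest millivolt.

E = (61.1/z) · log₁₀([Ca²⁺]_out/[Ca²⁺]_in) with z = +2.
= (61.1/2) · log₁₀(1.8/0.000063) = 30.55 · log₁₀(2.857e+04)
= 30.55 · (4.4559) = 136.13 mV

136 mV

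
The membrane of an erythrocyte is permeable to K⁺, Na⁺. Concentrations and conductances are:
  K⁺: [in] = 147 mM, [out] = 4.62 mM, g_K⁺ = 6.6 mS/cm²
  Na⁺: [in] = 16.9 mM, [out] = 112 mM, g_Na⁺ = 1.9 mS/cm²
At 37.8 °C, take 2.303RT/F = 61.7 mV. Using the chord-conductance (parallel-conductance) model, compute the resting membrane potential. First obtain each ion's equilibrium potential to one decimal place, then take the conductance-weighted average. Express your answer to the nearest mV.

-61 mV

E_K⁺ = (61.7/1)·log₁₀(4.62/147) = -92.7 mV
E_Na⁺ = (61.7/1)·log₁₀(112/16.9) = 50.7 mV
Vm = (Σ gᵢEᵢ)/(Σ gᵢ) = (6.6·-92.7 + 1.9·50.7) / (6.6 + 1.9)
= -515.49 / 8.5 = -60.65 mV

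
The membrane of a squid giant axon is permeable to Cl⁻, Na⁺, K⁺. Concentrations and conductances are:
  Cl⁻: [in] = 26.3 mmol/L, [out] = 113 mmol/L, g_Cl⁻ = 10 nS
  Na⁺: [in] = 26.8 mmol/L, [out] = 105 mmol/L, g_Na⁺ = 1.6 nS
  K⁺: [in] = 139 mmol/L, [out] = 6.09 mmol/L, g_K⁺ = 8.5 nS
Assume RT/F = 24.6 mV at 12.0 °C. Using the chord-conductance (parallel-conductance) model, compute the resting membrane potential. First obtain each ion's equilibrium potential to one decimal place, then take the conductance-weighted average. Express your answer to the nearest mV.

E_Cl⁻ = (24.6/-1)·ln(113/26.3) = -35.9 mV
E_Na⁺ = (24.6/1)·ln(105/26.8) = 33.6 mV
E_K⁺ = (24.6/1)·ln(6.09/139) = -76.9 mV
Vm = (Σ gᵢEᵢ)/(Σ gᵢ) = (10·-35.9 + 1.6·33.6 + 8.5·-76.9) / (10 + 1.6 + 8.5)
= -958.89 / 20.1 = -47.71 mV

-48 mV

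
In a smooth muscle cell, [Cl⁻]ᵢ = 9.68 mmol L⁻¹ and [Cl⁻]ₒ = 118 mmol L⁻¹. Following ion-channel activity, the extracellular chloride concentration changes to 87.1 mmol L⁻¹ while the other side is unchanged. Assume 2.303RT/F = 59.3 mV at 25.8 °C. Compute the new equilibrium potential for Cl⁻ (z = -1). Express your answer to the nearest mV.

-57 mV

After the shift: [Cl⁻]_out = 87.1, [Cl⁻]_in = 9.68 mmol L⁻¹.
E_new = (59.3/-1)·log₁₀(87.1/9.68) = -59.30 · (0.9541) = -56.58 mV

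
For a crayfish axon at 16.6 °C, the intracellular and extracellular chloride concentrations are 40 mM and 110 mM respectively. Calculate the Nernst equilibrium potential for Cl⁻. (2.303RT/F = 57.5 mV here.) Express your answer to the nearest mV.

E = (57.5/z) · log₁₀([Cl⁻]_out/[Cl⁻]_in) with z = -1.
For an anion, dividing by z = -1 reverses the sign.
= (57.5/-1) · log₁₀(110/40) = -57.50 · log₁₀(2.75)
= -57.50 · (0.4393) = -25.26 mV

-25 mV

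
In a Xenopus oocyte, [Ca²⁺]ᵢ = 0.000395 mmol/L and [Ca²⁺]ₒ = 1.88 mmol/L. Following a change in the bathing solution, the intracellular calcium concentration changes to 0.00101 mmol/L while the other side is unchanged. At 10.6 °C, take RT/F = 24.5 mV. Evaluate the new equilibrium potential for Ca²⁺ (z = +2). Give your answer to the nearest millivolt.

92 mV

After the shift: [Ca²⁺]_out = 1.88, [Ca²⁺]_in = 0.00101 mmol/L.
E_new = (24.5/2)·ln(1.88/0.00101) = 12.25 · (7.5291) = 92.23 mV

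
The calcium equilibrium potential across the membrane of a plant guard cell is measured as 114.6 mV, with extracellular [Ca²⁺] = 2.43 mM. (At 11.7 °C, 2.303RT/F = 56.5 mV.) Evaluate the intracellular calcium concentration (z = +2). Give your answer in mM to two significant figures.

Nernst: E = (56.5/2) · log₁₀([out]/[in]), so log₁₀([out]/[in]) = 114.6 × 2 / 56.5 = 4.0566.
[out]/[in] = 10^(4.0566) = 1.139e+04.
[in] = 2.43 / 1.139e+04 = 0.0002133 mM.

0.00021 mM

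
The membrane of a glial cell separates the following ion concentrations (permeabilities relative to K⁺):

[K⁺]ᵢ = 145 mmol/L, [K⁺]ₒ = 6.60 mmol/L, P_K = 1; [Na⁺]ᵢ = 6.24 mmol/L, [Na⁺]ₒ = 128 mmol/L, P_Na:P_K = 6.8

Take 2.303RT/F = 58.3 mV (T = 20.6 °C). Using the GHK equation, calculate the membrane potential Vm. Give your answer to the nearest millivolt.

39 mV

Vm = 58.3 · log₁₀[(Σ P·[cation]ₒ + Σ P·[anion]ᵢ) / (Σ P·[cation]ᵢ + Σ P·[anion]ₒ)]
Numerator = 1×6.60 + 6.8×128 = 877
Denominator = 1×145 + 6.8×6.24 = 187.4
Vm = 58.3 · log₁₀(4.679) = 58.3 × (0.6702) = 39.07 mV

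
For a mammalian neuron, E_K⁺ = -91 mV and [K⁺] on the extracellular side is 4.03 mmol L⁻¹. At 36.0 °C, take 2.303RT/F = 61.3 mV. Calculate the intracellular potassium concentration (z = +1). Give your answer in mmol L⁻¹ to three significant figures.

123 mmol L⁻¹

Nernst: E = (61.3/1) · log₁₀([out]/[in]), so log₁₀([out]/[in]) = -91.0 × 1 / 61.3 = -1.4845.
[out]/[in] = 10^(-1.4845) = 0.03277.
[in] = 4.03 / 0.03277 = 123 mmol L⁻¹.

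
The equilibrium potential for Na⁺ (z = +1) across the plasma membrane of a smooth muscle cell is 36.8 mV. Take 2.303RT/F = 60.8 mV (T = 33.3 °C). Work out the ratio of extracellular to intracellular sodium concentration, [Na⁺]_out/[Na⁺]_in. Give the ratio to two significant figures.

log₁₀([out]/[in]) = E·z/(60.8) = 36.8 × 1 / 60.8 = 0.6053
[out]/[in] = 10^(0.6053) = 4.03

4.0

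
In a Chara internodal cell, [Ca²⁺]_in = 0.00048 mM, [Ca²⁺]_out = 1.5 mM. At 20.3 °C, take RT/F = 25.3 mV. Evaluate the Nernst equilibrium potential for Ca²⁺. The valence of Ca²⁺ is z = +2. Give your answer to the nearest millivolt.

E = (25.3/z) · ln([Ca²⁺]_out/[Ca²⁺]_in) with z = +2.
= (25.3/2) · ln(1.5/0.00048) = 12.65 · ln(3125)
= 12.65 · (8.0472) = 101.80 mV

102 mV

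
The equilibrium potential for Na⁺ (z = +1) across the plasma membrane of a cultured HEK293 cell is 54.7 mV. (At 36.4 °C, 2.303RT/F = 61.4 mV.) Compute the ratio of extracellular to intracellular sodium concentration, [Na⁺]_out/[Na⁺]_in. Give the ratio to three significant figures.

7.78

log₁₀([out]/[in]) = E·z/(61.4) = 54.7 × 1 / 61.4 = 0.8909
[out]/[in] = 10^(0.8909) = 7.778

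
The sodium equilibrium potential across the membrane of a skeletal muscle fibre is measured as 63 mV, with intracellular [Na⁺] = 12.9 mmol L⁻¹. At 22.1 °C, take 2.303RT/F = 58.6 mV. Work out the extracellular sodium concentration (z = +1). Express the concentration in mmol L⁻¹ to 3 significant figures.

153 mmol L⁻¹

Nernst: E = (58.6/1) · log₁₀([out]/[in]), so log₁₀([out]/[in]) = 63.0 × 1 / 58.6 = 1.0751.
[out]/[in] = 10^(1.0751) = 11.89.
[out] = 11.89 × 12.9 = 153.3 mmol L⁻¹.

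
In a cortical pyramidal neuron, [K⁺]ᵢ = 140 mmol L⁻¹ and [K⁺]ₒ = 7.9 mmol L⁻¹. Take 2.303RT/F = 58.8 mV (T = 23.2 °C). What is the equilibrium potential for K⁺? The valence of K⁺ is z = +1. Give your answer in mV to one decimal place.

-73.4 mV

E = (58.8/z) · log₁₀([K⁺]_out/[K⁺]_in) with z = +1.
= (58.8/1) · log₁₀(7.9/140) = 58.80 · log₁₀(0.05643)
= 58.80 · (-1.2485) = -73.41 mV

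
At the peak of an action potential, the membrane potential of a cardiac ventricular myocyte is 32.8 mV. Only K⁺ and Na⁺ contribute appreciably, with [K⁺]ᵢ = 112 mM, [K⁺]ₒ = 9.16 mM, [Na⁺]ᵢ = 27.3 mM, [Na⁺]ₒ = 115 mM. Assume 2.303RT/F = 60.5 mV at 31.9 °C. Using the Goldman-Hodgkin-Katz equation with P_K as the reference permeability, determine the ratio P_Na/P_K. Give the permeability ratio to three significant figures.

Let α = P_Na/P_K. GHK: Vm = 60.5·log₁₀[(Kₒ + α·Naₒ)/(Kᵢ + α·Naᵢ)].
10^(Vm/60.5) = 10^(32.8/60.5) = 3.4846
So 3.4846·(Kᵢ + α·Naᵢ) = Kₒ + α·Naₒ → α = (3.4846·112.0 − 9.16) / (115.0 − 3.4846·27.3)
α = (390.3 − 9.16) / (115.0 − 95.13) = 381.1/19.87 = 19.18

19.2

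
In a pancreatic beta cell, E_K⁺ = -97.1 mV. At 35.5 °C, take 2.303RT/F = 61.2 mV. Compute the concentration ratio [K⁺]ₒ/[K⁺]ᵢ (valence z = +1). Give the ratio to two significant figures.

0.026

log₁₀([out]/[in]) = E·z/(61.2) = -97.1 × 1 / 61.2 = -1.5866
[out]/[in] = 10^(-1.5866) = 0.02591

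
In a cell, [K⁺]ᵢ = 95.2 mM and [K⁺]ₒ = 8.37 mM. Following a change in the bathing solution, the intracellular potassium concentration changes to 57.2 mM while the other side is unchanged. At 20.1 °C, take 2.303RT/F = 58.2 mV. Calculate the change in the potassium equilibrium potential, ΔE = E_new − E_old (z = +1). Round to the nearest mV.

13 mV

E_old = (58.2/1)·log₁₀(8.37/95.2) = -61.45 mV
E_new = (58.2/1)·log₁₀(8.37/57.2) = -48.58 mV
ΔE = -48.58 − (-61.45) = 12.88 mV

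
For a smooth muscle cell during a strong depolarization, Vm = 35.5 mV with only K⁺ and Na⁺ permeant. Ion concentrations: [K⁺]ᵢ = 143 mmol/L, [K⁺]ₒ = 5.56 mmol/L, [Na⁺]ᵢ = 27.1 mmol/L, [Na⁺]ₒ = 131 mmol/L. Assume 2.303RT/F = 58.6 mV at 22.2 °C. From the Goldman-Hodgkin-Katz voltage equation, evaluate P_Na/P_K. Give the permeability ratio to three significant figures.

26.4

Let α = P_Na/P_K. GHK: Vm = 58.6·log₁₀[(Kₒ + α·Naₒ)/(Kᵢ + α·Naᵢ)].
10^(Vm/58.6) = 10^(35.5/58.6) = 4.0346
So 4.0346·(Kᵢ + α·Naᵢ) = Kₒ + α·Naₒ → α = (4.0346·143.0 − 5.56) / (131.0 − 4.0346·27.1)
α = (576.9 − 5.56) / (131.0 − 109.3) = 571.4/21.66 = 26.38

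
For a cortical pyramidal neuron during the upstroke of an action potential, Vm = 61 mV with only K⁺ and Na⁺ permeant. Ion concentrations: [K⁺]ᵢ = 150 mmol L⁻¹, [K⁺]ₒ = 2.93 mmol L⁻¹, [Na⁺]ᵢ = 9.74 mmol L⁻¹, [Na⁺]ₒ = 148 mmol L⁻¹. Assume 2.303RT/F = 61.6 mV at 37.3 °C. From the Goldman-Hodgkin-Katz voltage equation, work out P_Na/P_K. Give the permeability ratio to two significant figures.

Let α = P_Na/P_K. GHK: Vm = 61.6·log₁₀[(Kₒ + α·Naₒ)/(Kᵢ + α·Naᵢ)].
10^(Vm/61.6) = 10^(61.0/61.6) = 9.7782
So 9.7782·(Kᵢ + α·Naᵢ) = Kₒ + α·Naₒ → α = (9.7782·150.0 − 2.93) / (148.0 − 9.7782·9.74)
α = (1467 − 2.93) / (148.0 − 95.24) = 1464/52.76 = 27.74

28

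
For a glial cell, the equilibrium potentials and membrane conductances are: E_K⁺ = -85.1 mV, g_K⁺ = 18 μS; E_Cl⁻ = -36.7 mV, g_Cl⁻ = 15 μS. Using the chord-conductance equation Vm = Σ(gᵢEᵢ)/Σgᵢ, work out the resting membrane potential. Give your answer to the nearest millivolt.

-63 mV

Σ gᵢEᵢ = 18·(-85.1) + 15·(-36.7) = -2082.30
Σ gᵢ = 18 + 15 = 33
Vm = -2082.30 / 33 = -63.10 mV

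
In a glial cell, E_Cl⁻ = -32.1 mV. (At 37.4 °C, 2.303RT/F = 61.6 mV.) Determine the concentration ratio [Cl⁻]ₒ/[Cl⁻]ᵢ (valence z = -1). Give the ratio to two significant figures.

log₁₀([out]/[in]) = E·z/(61.6) = -32.1 × -1 / 61.6 = 0.5211
[out]/[in] = 10^(0.5211) = 3.32

3.3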